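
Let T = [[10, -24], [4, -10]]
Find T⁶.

tr T = 0 and det T = -4, so the characteristic polynomial is λ² − (0)λ + (-4) with roots -2 and 2.
Eigenvectors give P = [[-2, 3], [-1, 1]] with P⁻¹ = [[1, -3], [1, -2]], and T = P·diag(-2, 2)·P⁻¹.
Then T⁶ = P·diag(64, 64)·P⁻¹ = [[-128, 192], [-64, 64]] · [[1, -3], [1, -2]] = [[64, 0], [0, 64]].

[[64, 0], [0, 64]]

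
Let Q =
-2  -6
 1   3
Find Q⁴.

Q² = Q (a projection; rank 1, trace 1), so Q⁴ = Q.

[[-2, -6], [1, 3]]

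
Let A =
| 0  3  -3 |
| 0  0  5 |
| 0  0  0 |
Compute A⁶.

A is strictly triangular, hence nilpotent: A³ = 0, so A⁶ = 0.

[[0, 0, 0], [0, 0, 0], [0, 0, 0]]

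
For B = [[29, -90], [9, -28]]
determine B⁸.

tr B = 1 and det B = -2, so the characteristic polynomial is λ² − (1)λ + (-2) with roots -1 and 2.
Eigenvectors give P = [[3, 10], [1, 3]] with P⁻¹ = [[-3, 10], [1, -3]], and B = P·diag(-1, 2)·P⁻¹.
Then B⁸ = P·diag(1, 256)·P⁻¹ = [[3, 2560], [1, 768]] · [[-3, 10], [1, -3]] = [[2551, -7650], [765, -2294]].

[[2551, -7650], [765, -2294]]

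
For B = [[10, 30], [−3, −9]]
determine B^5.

[[10, 30], [−3, −9]]

B² = B (a projection; rank 1, trace 1), so B^5 = B.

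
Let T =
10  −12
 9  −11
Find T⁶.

tr T = −1 and det T = −2, so the characteristic polynomial is λ² − (−1)λ + (−2) with roots 1 and −2.
Eigenvectors give P = [[−4, −1], [−3, −1]] with P⁻¹ = [[−1, 1], [3, −4]], and T = P·diag(1, −2)·P⁻¹.
Then T⁶ = P·diag(1, 64)·P⁻¹ = [[−4, −64], [−3, −64]] · [[−1, 1], [3, −4]] = [[−188, 252], [−189, 253]].

[[−188, 252], [−189, 253]]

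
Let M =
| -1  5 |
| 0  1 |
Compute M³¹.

[[-1, 5], [0, 1]]

M² = I (check: tr M = 0 and det M = -1), so M³¹ = M since 31 is odd.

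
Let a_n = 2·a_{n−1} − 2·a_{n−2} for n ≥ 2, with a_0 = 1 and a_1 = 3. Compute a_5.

With companion matrix M = [[2, −2], [1, 0]], [a_n, a_{n−1}]ᵀ = M·[a_{n−1}, a_{n−2}]ᵀ, so [a_5, a_4]ᵀ = M^4·[a_1, a_0]ᵀ.
M^4 = [[−4, 0], [0, −4]], giving [a_5, a_4]ᵀ = [[−12], [−4]].

−12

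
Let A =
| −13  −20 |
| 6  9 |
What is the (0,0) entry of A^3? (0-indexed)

−157

tr A = −4 and det A = 3, so the characteristic polynomial is λ² − (−4)λ + (3) with roots −1 and −3.
Eigenvectors give P = [[−5, −2], [3, 1]] with P⁻¹ = [[1, 2], [−3, −5]], and A = P·diag(−1, −3)·P⁻¹.
Then A^3 = P·diag(−1, −27)·P⁻¹ = [[5, 54], [−3, −27]] · [[1, 2], [−3, −5]] = [[−157, −260], [78, 129]].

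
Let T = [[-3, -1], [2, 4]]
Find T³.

[[-23, -11], [22, 54]]

T² = [[7, -1], [2, 14]]
T³ = [[-23, -11], [22, 54]]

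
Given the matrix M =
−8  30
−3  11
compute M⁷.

tr M = 3 and det M = 2, so the characteristic polynomial is λ² − (3)λ + (2) with roots 1 and 2.
Eigenvectors give P = [[10, 3], [3, 1]] with P⁻¹ = [[1, −3], [−3, 10]], and M = P·diag(1, 2)·P⁻¹.
Then M⁷ = P·diag(1, 128)·P⁻¹ = [[10, 384], [3, 128]] · [[1, −3], [−3, 10]] = [[−1142, 3810], [−381, 1271]].

[[−1142, 3810], [−381, 1271]]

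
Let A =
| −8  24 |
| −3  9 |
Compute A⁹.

[[−8, 24], [−3, 9]]

A² = A (a projection; rank 1, trace 1), so A⁹ = A.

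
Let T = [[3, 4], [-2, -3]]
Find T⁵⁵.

T² = I (check: tr T = 0 and det T = -1), so T⁵⁵ = T since 55 is odd.

[[3, 4], [-2, -3]]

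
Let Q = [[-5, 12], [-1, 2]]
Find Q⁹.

tr Q = -3 and det Q = 2, so the characteristic polynomial is λ² − (-3)λ + (2) with roots -2 and -1.
Eigenvectors give P = [[-4, 3], [-1, 1]] with P⁻¹ = [[-1, 3], [-1, 4]], and Q = P·diag(-2, -1)·P⁻¹.
Then Q⁹ = P·diag(-512, -1)·P⁻¹ = [[2048, -3], [512, -1]] · [[-1, 3], [-1, 4]] = [[-2045, 6132], [-511, 1532]].

[[-2045, 6132], [-511, 1532]]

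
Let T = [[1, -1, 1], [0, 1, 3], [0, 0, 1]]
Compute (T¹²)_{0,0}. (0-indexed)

1

T = I + N where N = [[0, -1, 1], [0, 0, 3], [0, 0, 0]] is strictly upper-triangular, so N³ = 0.
(I + N)¹² = I + 12·N + 66·N² = [[1, -12, -186], [0, 1, 36], [0, 0, 1]].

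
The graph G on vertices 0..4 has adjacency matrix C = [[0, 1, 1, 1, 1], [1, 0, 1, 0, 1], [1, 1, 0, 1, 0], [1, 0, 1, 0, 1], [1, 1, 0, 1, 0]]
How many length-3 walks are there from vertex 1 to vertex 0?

8

The number of length-3 walks from vertex 1 to vertex 0 is entry (1,0) of C^3, where C is the adjacency matrix.
C^2 = [[4, 2, 2, 2, 2], [2, 3, 1, 3, 1], [2, 1, 3, 1, 3], [2, 3, 1, 3, 1], [2, 1, 3, 1, 3]]
C^3 = [[8, 8, 8, 8, 8], [8, 4, 8, 4, 8], [8, 8, 4, 8, 4], [8, 4, 8, 4, 8], [8, 8, 4, 8, 4]]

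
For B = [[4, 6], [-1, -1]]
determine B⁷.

tr B = 3 and det B = 2, so the characteristic polynomial is λ² − (3)λ + (2) with roots 2 and 1.
Eigenvectors give P = [[3, 2], [-1, -1]] with P⁻¹ = [[1, 2], [-1, -3]], and B = P·diag(2, 1)·P⁻¹.
Then B⁷ = P·diag(128, 1)·P⁻¹ = [[384, 2], [-128, -1]] · [[1, 2], [-1, -3]] = [[382, 762], [-127, -253]].

[[382, 762], [-127, -253]]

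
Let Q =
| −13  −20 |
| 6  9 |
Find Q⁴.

[[481, 800], [−240, −399]]

tr Q = −4 and det Q = 3, so the characteristic polynomial is λ² − (−4)λ + (3) with roots −3 and −1.
Eigenvectors give P = [[−2, −5], [1, 3]] with P⁻¹ = [[−3, −5], [1, 2]], and Q = P·diag(−3, −1)·P⁻¹.
Then Q⁴ = P·diag(81, 1)·P⁻¹ = [[−162, −5], [81, 3]] · [[−3, −5], [1, 2]] = [[481, 800], [−240, −399]].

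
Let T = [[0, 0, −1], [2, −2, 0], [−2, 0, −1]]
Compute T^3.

T^2 = [[2, 0, 1], [−4, 4, −2], [2, 0, 3]]
T^3 = [[−2, 0, −3], [12, −8, 6], [−6, 0, −5]]

[[−2, 0, −3], [12, −8, 6], [−6, 0, −5]]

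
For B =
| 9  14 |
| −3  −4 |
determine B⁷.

tr B = 5 and det B = 6, so the characteristic polynomial is λ² − (5)λ + (6) with roots 3 and 2.
Eigenvectors give P = [[7, −2], [−3, 1]] with P⁻¹ = [[1, 2], [3, 7]], and B = P·diag(3, 2)·P⁻¹.
Then B⁷ = P·diag(2187, 128)·P⁻¹ = [[15309, −256], [−6561, 128]] · [[1, 2], [3, 7]] = [[14541, 28826], [−6177, −12226]].

[[14541, 28826], [−6177, −12226]]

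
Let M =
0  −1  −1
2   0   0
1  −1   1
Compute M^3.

M^2 = [[−3, 1, −1], [0, −2, −2], [−1, −2, 0]]
M^3 = [[1, 4, 2], [−6, 2, −2], [−4, 1, 1]]

[[1, 4, 2], [−6, 2, −2], [−4, 1, 1]]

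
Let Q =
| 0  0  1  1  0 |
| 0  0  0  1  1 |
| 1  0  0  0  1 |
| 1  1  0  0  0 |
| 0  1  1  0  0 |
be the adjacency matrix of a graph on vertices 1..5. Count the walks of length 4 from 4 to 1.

The number of length-4 walks from vertex 4 to vertex 1 is entry (4,1) of Q^4, where Q is the adjacency matrix.
Q^2 = [[2, 1, 0, 0, 1], [1, 2, 1, 0, 0], [0, 1, 2, 1, 0], [0, 0, 1, 2, 1], [1, 0, 0, 1, 2]]
Q^3 = [[0, 1, 3, 3, 1], [1, 0, 1, 3, 3], [3, 1, 0, 1, 3], [3, 3, 1, 0, 1], [1, 3, 3, 1, 0]]
Q^4 = [[6, 4, 1, 1, 4], [4, 6, 4, 1, 1], [1, 4, 6, 4, 1], [1, 1, 4, 6, 4], [4, 1, 1, 4, 6]]

1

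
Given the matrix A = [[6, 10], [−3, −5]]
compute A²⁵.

A² = A (a projection; rank 1, trace 1), so A²⁵ = A.

[[6, 10], [−3, −5]]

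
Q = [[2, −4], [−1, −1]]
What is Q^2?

[[8, −4], [−1, 5]]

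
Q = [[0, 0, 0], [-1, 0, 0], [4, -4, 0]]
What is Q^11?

Q is strictly triangular, hence nilpotent: Q^3 = 0, so Q^11 = 0.

[[0, 0, 0], [0, 0, 0], [0, 0, 0]]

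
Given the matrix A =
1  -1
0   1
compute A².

[[1, -2], [0, 1]]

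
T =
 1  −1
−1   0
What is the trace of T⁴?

T² = [[2, −1], [−1, 1]]
T³ = [[3, −2], [−2, 1]]
T⁴ = [[5, −3], [−3, 2]]

7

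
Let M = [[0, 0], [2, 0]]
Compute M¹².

[[0, 0], [0, 0]]

M is strictly triangular, hence nilpotent: M² = 0, so M¹² = 0.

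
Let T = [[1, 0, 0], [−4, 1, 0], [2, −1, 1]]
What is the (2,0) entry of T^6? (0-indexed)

T = I + N where N = [[0, 0, 0], [−4, 0, 0], [2, −1, 0]] is strictly lower-triangular, so N^3 = 0.
(I + N)^6 = I + 6·N + 15·N^2 = [[1, 0, 0], [−24, 1, 0], [72, −6, 1]].

72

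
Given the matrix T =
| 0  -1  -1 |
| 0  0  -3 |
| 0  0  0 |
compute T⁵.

[[0, 0, 0], [0, 0, 0], [0, 0, 0]]

T is strictly triangular, hence nilpotent: T³ = 0, so T⁵ = 0.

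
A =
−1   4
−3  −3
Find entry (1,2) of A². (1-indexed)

−16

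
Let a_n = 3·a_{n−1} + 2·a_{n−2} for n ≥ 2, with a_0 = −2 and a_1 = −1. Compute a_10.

With companion matrix B = [[3, 2], [1, 0]], [a_n, a_{n−1}]ᵀ = B·[a_{n−1}, a_{n−2}]ᵀ, so [a_10, a_9]ᵀ = B^9·[a_1, a_0]ᵀ.
B^9 = [[79647, 44726], [22363, 12558]], giving [a_10, a_9]ᵀ = [[−169099], [−47479]].

−169099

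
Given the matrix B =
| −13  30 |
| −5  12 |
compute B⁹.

tr B = −1 and det B = −6, so the characteristic polynomial is λ² − (−1)λ + (−6) with roots 2 and −3.
Eigenvectors give P = [[2, 3], [1, 1]] with P⁻¹ = [[−1, 3], [1, −2]], and B = P·diag(2, −3)·P⁻¹.
Then B⁹ = P·diag(512, −19683)·P⁻¹ = [[1024, −59049], [512, −19683]] · [[−1, 3], [1, −2]] = [[−60073, 121170], [−20195, 40902]].

[[−60073, 121170], [−20195, 40902]]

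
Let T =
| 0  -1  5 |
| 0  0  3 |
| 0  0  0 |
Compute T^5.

[[0, 0, 0], [0, 0, 0], [0, 0, 0]]

T is strictly triangular, hence nilpotent: T^3 = 0, so T^5 = 0.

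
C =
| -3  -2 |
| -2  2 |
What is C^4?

[[173, 42], [42, 68]]

C^2 = [[13, 2], [2, 8]]
C^3 = [[-43, -22], [-22, 12]]
C^4 = [[173, 42], [42, 68]]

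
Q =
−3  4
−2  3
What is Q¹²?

[[1, 0], [0, 1]]

Q² = I (check: tr Q = 0 and det Q = −1), so Q¹² = I since 12 is even.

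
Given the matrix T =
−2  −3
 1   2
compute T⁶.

[[1, 0], [0, 1]]

T² = I (check: tr T = 0 and det T = −1), so T⁶ = I since 6 is even.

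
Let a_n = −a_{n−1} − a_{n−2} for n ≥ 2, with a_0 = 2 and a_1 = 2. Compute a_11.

−4

With companion matrix C = [[−1, −1], [1, 0]], [a_n, a_{n−1}]ᵀ = C·[a_{n−1}, a_{n−2}]ᵀ, so [a_11, a_10]ᵀ = C^10·[a_1, a_0]ᵀ.
C^10 = [[−1, −1], [1, 0]], giving [a_11, a_10]ᵀ = [[−4], [2]].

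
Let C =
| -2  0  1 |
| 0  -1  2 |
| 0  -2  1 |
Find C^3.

C^2 = [[4, -2, -1], [0, -3, 0], [0, 0, -3]]
C^3 = [[-8, 4, -1], [0, 3, -6], [0, 6, -3]]

[[-8, 4, -1], [0, 3, -6], [0, 6, -3]]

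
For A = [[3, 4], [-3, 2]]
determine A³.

A² = [[-3, 20], [-15, -8]]
A³ = [[-69, 28], [-21, -76]]

[[-69, 28], [-21, -76]]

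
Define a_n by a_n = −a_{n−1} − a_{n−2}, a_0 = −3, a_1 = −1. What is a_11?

4

With companion matrix M = [[−1, −1], [1, 0]], [a_n, a_{n−1}]ᵀ = M·[a_{n−1}, a_{n−2}]ᵀ, so [a_11, a_10]ᵀ = M^10·[a_1, a_0]ᵀ.
M^10 = [[−1, −1], [1, 0]], giving [a_11, a_10]ᵀ = [[4], [−1]].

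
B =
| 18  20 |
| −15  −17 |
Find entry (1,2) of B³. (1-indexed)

140

tr B = 1 and det B = −6, so the characteristic polynomial is λ² − (1)λ + (−6) with roots 3 and −2.
Eigenvectors give P = [[−4, −1], [3, 1]] with P⁻¹ = [[−1, −1], [3, 4]], and B = P·diag(3, −2)·P⁻¹.
Then B³ = P·diag(27, −8)·P⁻¹ = [[−108, 8], [81, −8]] · [[−1, −1], [3, 4]] = [[132, 140], [−105, −113]].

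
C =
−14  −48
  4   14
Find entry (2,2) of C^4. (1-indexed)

16

tr C = 0 and det C = −4, so the characteristic polynomial is λ² − (0)λ + (−4) with roots −2 and 2.
Eigenvectors give P = [[4, −3], [−1, 1]] with P⁻¹ = [[1, 3], [1, 4]], and C = P·diag(−2, 2)·P⁻¹.
Then C^4 = P·diag(16, 16)·P⁻¹ = [[64, −48], [−16, 16]] · [[1, 3], [1, 4]] = [[16, 0], [0, 16]].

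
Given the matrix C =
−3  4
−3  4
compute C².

C² = C (a projection; rank 1, trace 1), so C² = C.

[[−3, 4], [−3, 4]]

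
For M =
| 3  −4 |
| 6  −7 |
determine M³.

[[51, −52], [78, −79]]

tr M = −4 and det M = 3, so the characteristic polynomial is λ² − (−4)λ + (3) with roots −3 and −1.
Eigenvectors give P = [[−2, −1], [−3, −1]] with P⁻¹ = [[1, −1], [−3, 2]], and M = P·diag(−3, −1)·P⁻¹.
Then M³ = P·diag(−27, −1)·P⁻¹ = [[54, 1], [81, 1]] · [[1, −1], [−3, 2]] = [[51, −52], [78, −79]].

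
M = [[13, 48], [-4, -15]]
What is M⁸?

tr M = -2 and det M = -3, so the characteristic polynomial is λ² − (-2)λ + (-3) with roots -3 and 1.
Eigenvectors give P = [[-3, 4], [1, -1]] with P⁻¹ = [[1, 4], [1, 3]], and M = P·diag(-3, 1)·P⁻¹.
Then M⁸ = P·diag(6561, 1)·P⁻¹ = [[-19683, 4], [6561, -1]] · [[1, 4], [1, 3]] = [[-19679, -78720], [6560, 26241]].

[[-19679, -78720], [6560, 26241]]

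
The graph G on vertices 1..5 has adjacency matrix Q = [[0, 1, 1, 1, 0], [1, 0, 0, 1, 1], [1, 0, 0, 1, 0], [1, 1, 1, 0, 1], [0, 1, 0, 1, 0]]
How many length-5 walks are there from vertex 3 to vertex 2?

The number of length-5 walks from vertex 3 to vertex 2 is entry (3,2) of Q^5, where Q is the adjacency matrix.
Q^2 = [[3, 1, 1, 2, 2], [1, 3, 2, 2, 1], [1, 2, 2, 1, 1], [2, 2, 1, 4, 1], [2, 1, 1, 1, 2]]
Q^3 = [[4, 7, 5, 7, 3], [7, 4, 3, 7, 5], [5, 3, 2, 6, 3], [7, 7, 6, 6, 6], [3, 5, 3, 6, 2]]
Q^4 = [[19, 14, 11, 19, 14], [14, 19, 14, 19, 11], [11, 14, 11, 13, 9], [19, 19, 13, 26, 13], [14, 11, 9, 13, 11]]
Q^5 = [[44, 52, 38, 58, 33], [52, 44, 33, 58, 38], [38, 33, 24, 45, 27], [58, 58, 45, 64, 45], [33, 38, 27, 45, 24]]

33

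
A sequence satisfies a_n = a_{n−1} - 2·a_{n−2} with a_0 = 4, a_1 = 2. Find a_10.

With companion matrix B = [[1, -2], [1, 0]], [a_n, a_{n−1}]ᵀ = B·[a_{n−1}, a_{n−2}]ᵀ, so [a_10, a_9]ᵀ = B^9·[a_1, a_0]ᵀ.
B^9 = [[-11, 34], [-17, 6]], giving [a_10, a_9]ᵀ = [[114], [-10]].

114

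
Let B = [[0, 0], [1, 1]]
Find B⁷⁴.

B² = B (a projection; rank 1, trace 1), so B⁷⁴ = B.

[[0, 0], [1, 1]]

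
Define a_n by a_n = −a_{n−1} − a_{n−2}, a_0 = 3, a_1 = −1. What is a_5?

With companion matrix A = [[−1, −1], [1, 0]], [a_n, a_{n−1}]ᵀ = A·[a_{n−1}, a_{n−2}]ᵀ, so [a_5, a_4]ᵀ = A⁴·[a_1, a_0]ᵀ.
A⁴ = [[−1, −1], [1, 0]], giving [a_5, a_4]ᵀ = [[−2], [−1]].

−2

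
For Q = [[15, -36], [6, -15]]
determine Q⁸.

tr Q = 0 and det Q = -9, so the characteristic polynomial is λ² − (0)λ + (-9) with roots 3 and -3.
Eigenvectors give P = [[-3, 2], [-1, 1]] with P⁻¹ = [[-1, 2], [-1, 3]], and Q = P·diag(3, -3)·P⁻¹.
Then Q⁸ = P·diag(6561, 6561)·P⁻¹ = [[-19683, 13122], [-6561, 6561]] · [[-1, 2], [-1, 3]] = [[6561, 0], [0, 6561]].

[[6561, 0], [0, 6561]]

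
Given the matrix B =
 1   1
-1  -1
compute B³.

B² = [[0, 0], [0, 0]]
B³ = [[0, 0], [0, 0]]

[[0, 0], [0, 0]]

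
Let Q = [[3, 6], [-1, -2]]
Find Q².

Q² = Q (a projection; rank 1, trace 1), so Q² = Q.

[[3, 6], [-1, -2]]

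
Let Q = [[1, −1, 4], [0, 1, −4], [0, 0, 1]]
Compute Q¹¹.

[[1, −11, 264], [0, 1, −44], [0, 0, 1]]

Q = I + N where N = [[0, −1, 4], [0, 0, −4], [0, 0, 0]] is strictly upper-triangular, so N³ = 0.
(I + N)¹¹ = I + 11·N + 55·N² = [[1, −11, 264], [0, 1, −44], [0, 0, 1]].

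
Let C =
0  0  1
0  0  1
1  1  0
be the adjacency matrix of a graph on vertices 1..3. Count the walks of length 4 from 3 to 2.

0

The number of length-4 walks from vertex 3 to vertex 2 is entry (3,2) of C⁴, where C is the adjacency matrix.
C² = [[1, 1, 0], [1, 1, 0], [0, 0, 2]]
C³ = [[0, 0, 2], [0, 0, 2], [2, 2, 0]]
C⁴ = [[2, 2, 0], [2, 2, 0], [0, 0, 4]]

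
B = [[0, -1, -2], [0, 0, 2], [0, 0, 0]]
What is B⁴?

B is strictly triangular, hence nilpotent: B³ = 0, so B⁴ = 0.

[[0, 0, 0], [0, 0, 0], [0, 0, 0]]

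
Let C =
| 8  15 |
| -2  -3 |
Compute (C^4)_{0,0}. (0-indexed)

tr C = 5 and det C = 6, so the characteristic polynomial is λ² − (5)λ + (6) with roots 3 and 2.
Eigenvectors give P = [[3, -5], [-1, 2]] with P⁻¹ = [[2, 5], [1, 3]], and C = P·diag(3, 2)·P⁻¹.
Then C^4 = P·diag(81, 16)·P⁻¹ = [[243, -80], [-81, 32]] · [[2, 5], [1, 3]] = [[406, 975], [-130, -309]].

406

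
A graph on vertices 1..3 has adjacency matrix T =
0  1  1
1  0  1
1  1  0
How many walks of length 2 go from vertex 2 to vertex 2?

2

The number of length-2 walks from vertex 2 to vertex 2 is entry (2,2) of T², where T is the adjacency matrix.
T² = [[2, 1, 1], [1, 2, 1], [1, 1, 2]]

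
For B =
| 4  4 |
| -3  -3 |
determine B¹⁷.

B² = B (a projection; rank 1, trace 1), so B¹⁷ = B.

[[4, 4], [-3, -3]]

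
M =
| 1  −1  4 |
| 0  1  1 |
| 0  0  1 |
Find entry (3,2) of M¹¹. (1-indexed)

0

M = I + N where N = [[0, −1, 4], [0, 0, 1], [0, 0, 0]] is strictly upper-triangular, so N³ = 0.
(I + N)¹¹ = I + 11·N + 55·N² = [[1, −11, −11], [0, 1, 11], [0, 0, 1]].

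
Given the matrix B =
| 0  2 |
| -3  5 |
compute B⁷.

tr B = 5 and det B = 6, so the characteristic polynomial is λ² − (5)λ + (6) with roots 3 and 2.
Eigenvectors give P = [[-2, 1], [-3, 1]] with P⁻¹ = [[1, -1], [3, -2]], and B = P·diag(3, 2)·P⁻¹.
Then B⁷ = P·diag(2187, 128)·P⁻¹ = [[-4374, 128], [-6561, 128]] · [[1, -1], [3, -2]] = [[-3990, 4118], [-6177, 6305]].

[[-3990, 4118], [-6177, 6305]]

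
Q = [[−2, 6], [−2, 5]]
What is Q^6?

tr Q = 3 and det Q = 2, so the characteristic polynomial is λ² − (3)λ + (2) with roots 1 and 2.
Eigenvectors give P = [[2, −3], [1, −2]] with P⁻¹ = [[2, −3], [1, −2]], and Q = P·diag(1, 2)·P⁻¹.
Then Q^6 = P·diag(1, 64)·P⁻¹ = [[2, −192], [1, −128]] · [[2, −3], [1, −2]] = [[−188, 378], [−126, 253]].

[[−188, 378], [−126, 253]]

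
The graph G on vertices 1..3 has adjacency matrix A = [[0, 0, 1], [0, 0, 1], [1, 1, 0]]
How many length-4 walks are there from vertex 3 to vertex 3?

The number of length-4 walks from vertex 3 to vertex 3 is entry (3,3) of A⁴, where A is the adjacency matrix.
A² = [[1, 1, 0], [1, 1, 0], [0, 0, 2]]
A³ = [[0, 0, 2], [0, 0, 2], [2, 2, 0]]
A⁴ = [[2, 2, 0], [2, 2, 0], [0, 0, 4]]

4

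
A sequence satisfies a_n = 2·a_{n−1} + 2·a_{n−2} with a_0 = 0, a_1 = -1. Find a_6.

With companion matrix T = [[2, 2], [1, 0]], [a_n, a_{n−1}]ᵀ = T·[a_{n−1}, a_{n−2}]ᵀ, so [a_6, a_5]ᵀ = T^5·[a_1, a_0]ᵀ.
T^5 = [[120, 88], [44, 32]], giving [a_6, a_5]ᵀ = [[-120], [-44]].

-120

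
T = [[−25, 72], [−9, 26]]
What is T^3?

tr T = 1 and det T = −2, so the characteristic polynomial is λ² − (1)λ + (−2) with roots 2 and −1.
Eigenvectors give P = [[8, −3], [3, −1]] with P⁻¹ = [[−1, 3], [−3, 8]], and T = P·diag(2, −1)·P⁻¹.
Then T^3 = P·diag(8, −1)·P⁻¹ = [[64, 3], [24, 1]] · [[−1, 3], [−3, 8]] = [[−73, 216], [−27, 80]].

[[−73, 216], [−27, 80]]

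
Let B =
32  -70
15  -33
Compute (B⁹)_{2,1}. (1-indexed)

60585

tr B = -1 and det B = -6, so the characteristic polynomial is λ² − (-1)λ + (-6) with roots -3 and 2.
Eigenvectors give P = [[2, 7], [1, 3]] with P⁻¹ = [[-3, 7], [1, -2]], and B = P·diag(-3, 2)·P⁻¹.
Then B⁹ = P·diag(-19683, 512)·P⁻¹ = [[-39366, 3584], [-19683, 1536]] · [[-3, 7], [1, -2]] = [[121682, -282730], [60585, -140853]].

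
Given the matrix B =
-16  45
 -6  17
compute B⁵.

[[-166, 495], [-66, 197]]

tr B = 1 and det B = -2, so the characteristic polynomial is λ² − (1)λ + (-2) with roots -1 and 2.
Eigenvectors give P = [[3, -5], [1, -2]] with P⁻¹ = [[2, -5], [1, -3]], and B = P·diag(-1, 2)·P⁻¹.
Then B⁵ = P·diag(-1, 32)·P⁻¹ = [[-3, -160], [-1, -64]] · [[2, -5], [1, -3]] = [[-166, 495], [-66, 197]].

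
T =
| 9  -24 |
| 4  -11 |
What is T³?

[[57, -168], [28, -83]]

tr T = -2 and det T = -3, so the characteristic polynomial is λ² − (-2)λ + (-3) with roots -3 and 1.
Eigenvectors give P = [[2, 3], [1, 1]] with P⁻¹ = [[-1, 3], [1, -2]], and T = P·diag(-3, 1)·P⁻¹.
Then T³ = P·diag(-27, 1)·P⁻¹ = [[-54, 3], [-27, 1]] · [[-1, 3], [1, -2]] = [[57, -168], [28, -83]].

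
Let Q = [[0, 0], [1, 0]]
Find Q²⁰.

Q is strictly triangular, hence nilpotent: Q² = 0, so Q²⁰ = 0.

[[0, 0], [0, 0]]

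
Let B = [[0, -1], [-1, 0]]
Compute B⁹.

B² = I (check: tr B = 0 and det B = -1), so B⁹ = B since 9 is odd.

[[0, -1], [-1, 0]]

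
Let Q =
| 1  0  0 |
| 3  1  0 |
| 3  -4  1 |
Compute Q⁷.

[[1, 0, 0], [21, 1, 0], [-231, -28, 1]]

Q = I + N where N = [[0, 0, 0], [3, 0, 0], [3, -4, 0]] is strictly lower-triangular, so N³ = 0.
(I + N)⁷ = I + 7·N + 21·N² = [[1, 0, 0], [21, 1, 0], [-231, -28, 1]].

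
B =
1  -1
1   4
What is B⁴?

B² = [[0, -5], [5, 15]]
B³ = [[-5, -20], [20, 55]]
B⁴ = [[-25, -75], [75, 200]]

[[-25, -75], [75, 200]]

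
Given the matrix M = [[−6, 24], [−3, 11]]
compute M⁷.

tr M = 5 and det M = 6, so the characteristic polynomial is λ² − (5)λ + (6) with roots 3 and 2.
Eigenvectors give P = [[−8, −3], [−3, −1]] with P⁻¹ = [[1, −3], [−3, 8]], and M = P·diag(3, 2)·P⁻¹.
Then M⁷ = P·diag(2187, 128)·P⁻¹ = [[−17496, −384], [−6561, −128]] · [[1, −3], [−3, 8]] = [[−16344, 49416], [−6177, 18659]].

[[−16344, 49416], [−6177, 18659]]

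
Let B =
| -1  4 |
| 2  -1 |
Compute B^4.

[[113, -144], [-72, 113]]

B^2 = [[9, -8], [-4, 9]]
B^3 = [[-25, 44], [22, -25]]
B^4 = [[113, -144], [-72, 113]]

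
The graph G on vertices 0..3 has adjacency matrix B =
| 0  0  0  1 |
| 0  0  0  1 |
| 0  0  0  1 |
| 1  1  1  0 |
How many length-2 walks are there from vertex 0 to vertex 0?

1

The number of length-2 walks from vertex 0 to vertex 0 is entry (0,0) of B^2, where B is the adjacency matrix.
B^2 = [[1, 1, 1, 0], [1, 1, 1, 0], [1, 1, 1, 0], [0, 0, 0, 3]]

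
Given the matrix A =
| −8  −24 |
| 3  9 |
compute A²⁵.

[[−8, −24], [3, 9]]

A² = A (a projection; rank 1, trace 1), so A²⁵ = A.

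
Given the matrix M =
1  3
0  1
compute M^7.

M = I + N where N = [[0, 3], [0, 0]] is strictly upper-triangular, so N^2 = 0.
(I + N)^7 = I + 7·N = [[1, 21], [0, 1]].

[[1, 21], [0, 1]]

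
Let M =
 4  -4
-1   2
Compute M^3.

[[104, -128], [-32, 40]]

M^2 = [[20, -24], [-6, 8]]
M^3 = [[104, -128], [-32, 40]]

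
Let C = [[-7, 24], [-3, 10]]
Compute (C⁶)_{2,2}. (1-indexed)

tr C = 3 and det C = 2, so the characteristic polynomial is λ² − (3)λ + (2) with roots 2 and 1.
Eigenvectors give P = [[-8, 3], [-3, 1]] with P⁻¹ = [[1, -3], [3, -8]], and C = P·diag(2, 1)·P⁻¹.
Then C⁶ = P·diag(64, 1)·P⁻¹ = [[-512, 3], [-192, 1]] · [[1, -3], [3, -8]] = [[-503, 1512], [-189, 568]].

568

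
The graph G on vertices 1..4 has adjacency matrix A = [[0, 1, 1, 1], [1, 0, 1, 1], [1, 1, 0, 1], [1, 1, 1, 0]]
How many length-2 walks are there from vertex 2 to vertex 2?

The number of length-2 walks from vertex 2 to vertex 2 is entry (2,2) of A², where A is the adjacency matrix.
A² = [[3, 2, 2, 2], [2, 3, 2, 2], [2, 2, 3, 2], [2, 2, 2, 3]]

3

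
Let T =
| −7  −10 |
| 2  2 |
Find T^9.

tr T = −5 and det T = 6, so the characteristic polynomial is λ² − (−5)λ + (6) with roots −3 and −2.
Eigenvectors give P = [[5, −2], [−2, 1]] with P⁻¹ = [[1, 2], [2, 5]], and T = P·diag(−3, −2)·P⁻¹.
Then T^9 = P·diag(−19683, −512)·P⁻¹ = [[−98415, 1024], [39366, −512]] · [[1, 2], [2, 5]] = [[−96367, −191710], [38342, 76172]].

[[−96367, −191710], [38342, 76172]]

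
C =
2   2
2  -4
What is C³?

C² = [[8, -4], [-4, 20]]
C³ = [[8, 32], [32, -88]]

[[8, 32], [32, -88]]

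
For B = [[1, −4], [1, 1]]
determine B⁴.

[[−7, 48], [−12, −7]]

B² = [[−3, −8], [2, −3]]
B³ = [[−11, 4], [−1, −11]]
B⁴ = [[−7, 48], [−12, −7]]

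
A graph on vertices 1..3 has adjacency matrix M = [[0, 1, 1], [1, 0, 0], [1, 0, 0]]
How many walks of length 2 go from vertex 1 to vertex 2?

0

The number of length-2 walks from vertex 1 to vertex 2 is entry (1,2) of M^2, where M is the adjacency matrix.
M^2 = [[2, 0, 0], [0, 1, 1], [0, 1, 1]]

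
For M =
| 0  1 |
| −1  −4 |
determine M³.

M² = [[−1, −4], [4, 15]]
M³ = [[4, 15], [−15, −56]]

[[4, 15], [−15, −56]]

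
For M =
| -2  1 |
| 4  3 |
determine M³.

[[-12, 11], [44, 43]]

M² = [[8, 1], [4, 13]]
M³ = [[-12, 11], [44, 43]]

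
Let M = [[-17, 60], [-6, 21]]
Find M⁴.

[[-719, 2400], [-240, 801]]

tr M = 4 and det M = 3, so the characteristic polynomial is λ² − (4)λ + (3) with roots 3 and 1.
Eigenvectors give P = [[3, -10], [1, -3]] with P⁻¹ = [[-3, 10], [-1, 3]], and M = P·diag(3, 1)·P⁻¹.
Then M⁴ = P·diag(81, 1)·P⁻¹ = [[243, -10], [81, -3]] · [[-3, 10], [-1, 3]] = [[-719, 2400], [-240, 801]].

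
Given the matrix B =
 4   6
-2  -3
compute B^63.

B² = B (a projection; rank 1, trace 1), so B^63 = B.

[[4, 6], [-2, -3]]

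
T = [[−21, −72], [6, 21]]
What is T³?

tr T = 0 and det T = −9, so the characteristic polynomial is λ² − (0)λ + (−9) with roots −3 and 3.
Eigenvectors give P = [[4, −3], [−1, 1]] with P⁻¹ = [[1, 3], [1, 4]], and T = P·diag(−3, 3)·P⁻¹.
Then T³ = P·diag(−27, 27)·P⁻¹ = [[−108, −81], [27, 27]] · [[1, 3], [1, 4]] = [[−189, −648], [54, 189]].

[[−189, −648], [54, 189]]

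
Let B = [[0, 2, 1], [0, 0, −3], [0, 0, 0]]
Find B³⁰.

B is strictly triangular, hence nilpotent: B³ = 0, so B³⁰ = 0.

[[0, 0, 0], [0, 0, 0], [0, 0, 0]]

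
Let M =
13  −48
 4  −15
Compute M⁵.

[[733, −2928], [244, −975]]

tr M = −2 and det M = −3, so the characteristic polynomial is λ² − (−2)λ + (−3) with roots 1 and −3.
Eigenvectors give P = [[−4, 3], [−1, 1]] with P⁻¹ = [[−1, 3], [−1, 4]], and M = P·diag(1, −3)·P⁻¹.
Then M⁵ = P·diag(1, −243)·P⁻¹ = [[−4, −729], [−1, −243]] · [[−1, 3], [−1, 4]] = [[733, −2928], [244, −975]].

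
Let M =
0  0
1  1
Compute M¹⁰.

[[0, 0], [1, 1]]

M² = M (a projection; rank 1, trace 1), so M¹⁰ = M.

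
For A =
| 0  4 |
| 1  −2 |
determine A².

[[4, −8], [−2, 8]]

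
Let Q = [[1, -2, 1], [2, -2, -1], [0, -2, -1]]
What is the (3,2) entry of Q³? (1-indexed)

Q² = [[-3, 0, 2], [-2, 2, 5], [-4, 6, 3]]
Q³ = [[-3, 2, -5], [2, -10, -9], [8, -10, -13]]

-10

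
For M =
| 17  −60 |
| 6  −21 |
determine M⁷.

[[19673, −65580], [6558, −21861]]

tr M = −4 and det M = 3, so the characteristic polynomial is λ² − (−4)λ + (3) with roots −1 and −3.
Eigenvectors give P = [[10, 3], [3, 1]] with P⁻¹ = [[1, −3], [−3, 10]], and M = P·diag(−1, −3)·P⁻¹.
Then M⁷ = P·diag(−1, −2187)·P⁻¹ = [[−10, −6561], [−3, −2187]] · [[1, −3], [−3, 10]] = [[19673, −65580], [6558, −21861]].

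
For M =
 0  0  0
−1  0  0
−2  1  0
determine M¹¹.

[[0, 0, 0], [0, 0, 0], [0, 0, 0]]

M is strictly triangular, hence nilpotent: M³ = 0, so M¹¹ = 0.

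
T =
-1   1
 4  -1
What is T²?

[[5, -2], [-8, 5]]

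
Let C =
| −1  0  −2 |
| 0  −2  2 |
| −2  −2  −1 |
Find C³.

C² = [[5, 4, 4], [−4, 0, −6], [4, 6, 1]]
C³ = [[−13, −16, −6], [16, 12, 14], [−6, −14, 3]]

[[−13, −16, −6], [16, 12, 14], [−6, −14, 3]]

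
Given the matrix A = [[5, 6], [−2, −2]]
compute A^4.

[[61, 90], [−30, −44]]

tr A = 3 and det A = 2, so the characteristic polynomial is λ² − (3)λ + (2) with roots 2 and 1.
Eigenvectors give P = [[−2, −3], [1, 2]] with P⁻¹ = [[−2, −3], [1, 2]], and A = P·diag(2, 1)·P⁻¹.
Then A^4 = P·diag(16, 1)·P⁻¹ = [[−32, −3], [16, 2]] · [[−2, −3], [1, 2]] = [[61, 90], [−30, −44]].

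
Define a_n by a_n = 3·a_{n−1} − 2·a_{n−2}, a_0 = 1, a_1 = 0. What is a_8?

−254

With companion matrix M = [[3, −2], [1, 0]], [a_n, a_{n−1}]ᵀ = M·[a_{n−1}, a_{n−2}]ᵀ, so [a_8, a_7]ᵀ = M^7·[a_1, a_0]ᵀ.
M^7 = [[255, −254], [127, −126]], giving [a_8, a_7]ᵀ = [[−254], [−126]].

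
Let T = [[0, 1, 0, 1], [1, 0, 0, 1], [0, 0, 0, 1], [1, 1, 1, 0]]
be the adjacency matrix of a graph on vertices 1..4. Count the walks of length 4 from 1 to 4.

6

The number of length-4 walks from vertex 1 to vertex 4 is entry (1,4) of T^4, where T is the adjacency matrix.
T^2 = [[2, 1, 1, 1], [1, 2, 1, 1], [1, 1, 1, 0], [1, 1, 0, 3]]
T^3 = [[2, 3, 1, 4], [3, 2, 1, 4], [1, 1, 0, 3], [4, 4, 3, 2]]
T^4 = [[7, 6, 4, 6], [6, 7, 4, 6], [4, 4, 3, 2], [6, 6, 2, 11]]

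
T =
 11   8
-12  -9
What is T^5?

[[731, 488], [-732, -489]]

tr T = 2 and det T = -3, so the characteristic polynomial is λ² − (2)λ + (-3) with roots 3 and -1.
Eigenvectors give P = [[1, 2], [-1, -3]] with P⁻¹ = [[3, 2], [-1, -1]], and T = P·diag(3, -1)·P⁻¹.
Then T^5 = P·diag(243, -1)·P⁻¹ = [[243, -2], [-243, 3]] · [[3, 2], [-1, -1]] = [[731, 488], [-732, -489]].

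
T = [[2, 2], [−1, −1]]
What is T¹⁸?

[[2, 2], [−1, −1]]

T² = T (a projection; rank 1, trace 1), so T¹⁸ = T.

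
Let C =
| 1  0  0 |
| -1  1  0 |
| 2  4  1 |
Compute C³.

[[1, 0, 0], [-3, 1, 0], [-6, 12, 1]]

C = I + N where N = [[0, 0, 0], [-1, 0, 0], [2, 4, 0]] is strictly lower-triangular, so N³ = 0.
(I + N)³ = I + 3·N + 3·N² = [[1, 0, 0], [-3, 1, 0], [-6, 12, 1]].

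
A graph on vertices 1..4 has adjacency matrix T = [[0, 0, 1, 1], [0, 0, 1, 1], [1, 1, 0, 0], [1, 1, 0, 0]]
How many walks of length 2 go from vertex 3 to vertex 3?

The number of length-2 walks from vertex 3 to vertex 3 is entry (3,3) of T², where T is the adjacency matrix.
T² = [[2, 2, 0, 0], [2, 2, 0, 0], [0, 0, 2, 2], [0, 0, 2, 2]]

2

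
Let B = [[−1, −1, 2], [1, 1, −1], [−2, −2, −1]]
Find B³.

[[6, 6, −1], [−4, −4, 0], [2, 2, 3]]

B² = [[−4, −4, −3], [2, 2, 2], [2, 2, −1]]
B³ = [[6, 6, −1], [−4, −4, 0], [2, 2, 3]]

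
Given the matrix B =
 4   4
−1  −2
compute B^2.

[[12, 8], [−2, 0]]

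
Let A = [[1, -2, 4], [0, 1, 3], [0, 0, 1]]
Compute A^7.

[[1, -14, -98], [0, 1, 21], [0, 0, 1]]

A = I + N where N = [[0, -2, 4], [0, 0, 3], [0, 0, 0]] is strictly upper-triangular, so N^3 = 0.
(I + N)^7 = I + 7·N + 21·N^2 = [[1, -14, -98], [0, 1, 21], [0, 0, 1]].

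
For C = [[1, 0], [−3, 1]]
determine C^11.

[[1, 0], [−33, 1]]

C = I + N where N = [[0, 0], [−3, 0]] is strictly lower-triangular, so N^2 = 0.
(I + N)^11 = I + 11·N = [[1, 0], [−33, 1]].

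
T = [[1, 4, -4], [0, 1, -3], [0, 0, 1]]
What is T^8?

[[1, 32, -368], [0, 1, -24], [0, 0, 1]]

T = I + N where N = [[0, 4, -4], [0, 0, -3], [0, 0, 0]] is strictly upper-triangular, so N^3 = 0.
(I + N)^8 = I + 8·N + 28·N^2 = [[1, 32, -368], [0, 1, -24], [0, 0, 1]].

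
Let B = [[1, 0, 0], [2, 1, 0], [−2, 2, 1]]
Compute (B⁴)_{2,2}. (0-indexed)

B = I + N where N = [[0, 0, 0], [2, 0, 0], [−2, 2, 0]] is strictly lower-triangular, so N³ = 0.
(I + N)⁴ = I + 4·N + 6·N² = [[1, 0, 0], [8, 1, 0], [16, 8, 1]].

1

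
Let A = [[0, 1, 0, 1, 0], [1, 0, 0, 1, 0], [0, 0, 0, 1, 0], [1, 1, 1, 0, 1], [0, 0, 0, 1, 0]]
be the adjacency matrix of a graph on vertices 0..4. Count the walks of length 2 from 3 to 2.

The number of length-2 walks from vertex 3 to vertex 2 is entry (3,2) of A², where A is the adjacency matrix.
A² = [[2, 1, 1, 1, 1], [1, 2, 1, 1, 1], [1, 1, 1, 0, 1], [1, 1, 0, 4, 0], [1, 1, 1, 0, 1]]

0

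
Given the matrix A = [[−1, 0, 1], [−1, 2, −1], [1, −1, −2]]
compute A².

[[2, −1, −3], [−2, 5, −1], [−2, 0, 6]]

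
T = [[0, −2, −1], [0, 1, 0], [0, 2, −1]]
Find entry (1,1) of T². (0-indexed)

1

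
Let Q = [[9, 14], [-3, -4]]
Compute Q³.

[[141, 266], [-57, -106]]

tr Q = 5 and det Q = 6, so the characteristic polynomial is λ² − (5)λ + (6) with roots 2 and 3.
Eigenvectors give P = [[-2, 7], [1, -3]] with P⁻¹ = [[3, 7], [1, 2]], and Q = P·diag(2, 3)·P⁻¹.
Then Q³ = P·diag(8, 27)·P⁻¹ = [[-16, 189], [8, -81]] · [[3, 7], [1, 2]] = [[141, 266], [-57, -106]].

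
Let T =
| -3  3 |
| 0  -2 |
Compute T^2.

[[9, -15], [0, 4]]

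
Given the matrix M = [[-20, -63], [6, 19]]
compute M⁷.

tr M = -1 and det M = -2, so the characteristic polynomial is λ² − (-1)λ + (-2) with roots -2 and 1.
Eigenvectors give P = [[7, -3], [-2, 1]] with P⁻¹ = [[1, 3], [2, 7]], and M = P·diag(-2, 1)·P⁻¹.
Then M⁷ = P·diag(-128, 1)·P⁻¹ = [[-896, -3], [256, 1]] · [[1, 3], [2, 7]] = [[-902, -2709], [258, 775]].

[[-902, -2709], [258, 775]]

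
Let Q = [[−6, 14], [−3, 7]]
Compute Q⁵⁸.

[[−6, 14], [−3, 7]]

Q² = Q (a projection; rank 1, trace 1), so Q⁵⁸ = Q.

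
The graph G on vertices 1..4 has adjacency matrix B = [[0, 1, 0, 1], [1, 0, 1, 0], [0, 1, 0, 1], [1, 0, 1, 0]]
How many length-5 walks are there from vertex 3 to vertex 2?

16

The number of length-5 walks from vertex 3 to vertex 2 is entry (3,2) of B⁵, where B is the adjacency matrix.
B² = [[2, 0, 2, 0], [0, 2, 0, 2], [2, 0, 2, 0], [0, 2, 0, 2]]
B³ = [[0, 4, 0, 4], [4, 0, 4, 0], [0, 4, 0, 4], [4, 0, 4, 0]]
B⁴ = [[8, 0, 8, 0], [0, 8, 0, 8], [8, 0, 8, 0], [0, 8, 0, 8]]
B⁵ = [[0, 16, 0, 16], [16, 0, 16, 0], [0, 16, 0, 16], [16, 0, 16, 0]]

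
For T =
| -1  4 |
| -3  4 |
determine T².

[[-11, 12], [-9, 4]]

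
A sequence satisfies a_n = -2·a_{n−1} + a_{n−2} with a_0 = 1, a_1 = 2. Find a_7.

With companion matrix C = [[-2, 1], [1, 0]], [a_n, a_{n−1}]ᵀ = C·[a_{n−1}, a_{n−2}]ᵀ, so [a_7, a_6]ᵀ = C⁶·[a_1, a_0]ᵀ.
C⁶ = [[169, -70], [-70, 29]], giving [a_7, a_6]ᵀ = [[268], [-111]].

268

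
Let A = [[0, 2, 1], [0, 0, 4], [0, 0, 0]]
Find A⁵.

A is strictly triangular, hence nilpotent: A³ = 0, so A⁵ = 0.

[[0, 0, 0], [0, 0, 0], [0, 0, 0]]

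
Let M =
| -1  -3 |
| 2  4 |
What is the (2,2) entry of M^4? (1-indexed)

M^2 = [[-5, -9], [6, 10]]
M^3 = [[-13, -21], [14, 22]]
M^4 = [[-29, -45], [30, 46]]

46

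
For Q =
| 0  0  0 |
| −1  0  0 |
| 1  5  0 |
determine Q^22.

[[0, 0, 0], [0, 0, 0], [0, 0, 0]]

Q is strictly triangular, hence nilpotent: Q^3 = 0, so Q^22 = 0.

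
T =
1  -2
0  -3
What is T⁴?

T² = [[1, 4], [0, 9]]
T³ = [[1, -14], [0, -27]]
T⁴ = [[1, 40], [0, 81]]

[[1, 40], [0, 81]]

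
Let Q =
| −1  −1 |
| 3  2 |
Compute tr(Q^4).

Q^2 = [[−2, −1], [3, 1]]
Q^3 = [[−1, 0], [0, −1]]
Q^4 = [[1, 1], [−3, −2]]

−1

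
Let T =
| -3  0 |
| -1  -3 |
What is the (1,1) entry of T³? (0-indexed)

T² = [[9, 0], [6, 9]]
T³ = [[-27, 0], [-27, -27]]

-27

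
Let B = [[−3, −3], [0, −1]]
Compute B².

[[9, 12], [0, 1]]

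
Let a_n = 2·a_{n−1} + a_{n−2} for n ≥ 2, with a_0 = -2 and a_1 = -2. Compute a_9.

With companion matrix Q = [[2, 1], [1, 0]], [a_n, a_{n−1}]ᵀ = Q·[a_{n−1}, a_{n−2}]ᵀ, so [a_9, a_8]ᵀ = Q⁸·[a_1, a_0]ᵀ.
Q⁸ = [[985, 408], [408, 169]], giving [a_9, a_8]ᵀ = [[-2786], [-1154]].

-2786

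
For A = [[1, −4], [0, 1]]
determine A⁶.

A = I + N where N = [[0, −4], [0, 0]] is strictly upper-triangular, so N² = 0.
(I + N)⁶ = I + 6·N = [[1, −24], [0, 1]].

[[1, −24], [0, 1]]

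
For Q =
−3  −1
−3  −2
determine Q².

[[12, 5], [15, 7]]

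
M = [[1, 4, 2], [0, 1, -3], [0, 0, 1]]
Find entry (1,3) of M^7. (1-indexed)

M = I + N where N = [[0, 4, 2], [0, 0, -3], [0, 0, 0]] is strictly upper-triangular, so N^3 = 0.
(I + N)^7 = I + 7·N + 21·N^2 = [[1, 28, -238], [0, 1, -21], [0, 0, 1]].

-238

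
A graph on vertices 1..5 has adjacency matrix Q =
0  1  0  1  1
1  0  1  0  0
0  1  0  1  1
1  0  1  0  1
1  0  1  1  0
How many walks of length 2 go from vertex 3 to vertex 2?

The number of length-2 walks from vertex 3 to vertex 2 is entry (3,2) of Q^2, where Q is the adjacency matrix.
Q^2 = [[3, 0, 3, 1, 1], [0, 2, 0, 2, 2], [3, 0, 3, 1, 1], [1, 2, 1, 3, 2], [1, 2, 1, 2, 3]]

0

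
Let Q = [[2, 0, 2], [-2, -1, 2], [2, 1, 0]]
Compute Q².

[[8, 2, 4], [2, 3, -6], [2, -1, 6]]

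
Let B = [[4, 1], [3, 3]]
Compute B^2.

[[19, 7], [21, 12]]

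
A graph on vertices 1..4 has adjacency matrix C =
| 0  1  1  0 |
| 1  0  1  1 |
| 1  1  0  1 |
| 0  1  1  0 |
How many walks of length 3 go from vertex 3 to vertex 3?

The number of length-3 walks from vertex 3 to vertex 3 is entry (3,3) of C³, where C is the adjacency matrix.
C² = [[2, 1, 1, 2], [1, 3, 2, 1], [1, 2, 3, 1], [2, 1, 1, 2]]
C³ = [[2, 5, 5, 2], [5, 4, 5, 5], [5, 5, 4, 5], [2, 5, 5, 2]]

4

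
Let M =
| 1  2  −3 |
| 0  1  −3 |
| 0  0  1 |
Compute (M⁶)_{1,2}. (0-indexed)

−18

M = I + N where N = [[0, 2, −3], [0, 0, −3], [0, 0, 0]] is strictly upper-triangular, so N³ = 0.
(I + N)⁶ = I + 6·N + 15·N² = [[1, 12, −108], [0, 1, −18], [0, 0, 1]].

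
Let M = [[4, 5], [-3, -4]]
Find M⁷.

M² = I (check: tr M = 0 and det M = -1), so M⁷ = M since 7 is odd.

[[4, 5], [-3, -4]]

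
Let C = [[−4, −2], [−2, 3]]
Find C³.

C² = [[20, 2], [2, 13]]
C³ = [[−84, −34], [−34, 35]]

[[−84, −34], [−34, 35]]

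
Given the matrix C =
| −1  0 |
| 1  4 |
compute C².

[[1, 0], [3, 16]]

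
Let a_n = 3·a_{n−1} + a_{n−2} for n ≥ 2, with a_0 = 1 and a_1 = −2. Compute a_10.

−72704

With companion matrix A = [[3, 1], [1, 0]], [a_n, a_{n−1}]ᵀ = A·[a_{n−1}, a_{n−2}]ᵀ, so [a_10, a_9]ᵀ = A^9·[a_1, a_0]ᵀ.
A^9 = [[42837, 12970], [12970, 3927]], giving [a_10, a_9]ᵀ = [[−72704], [−22013]].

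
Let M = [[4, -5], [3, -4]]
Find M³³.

M² = I (check: tr M = 0 and det M = -1), so M³³ = M since 33 is odd.

[[4, -5], [3, -4]]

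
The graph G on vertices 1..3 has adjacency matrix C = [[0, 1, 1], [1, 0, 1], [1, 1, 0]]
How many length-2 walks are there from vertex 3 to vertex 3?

2

The number of length-2 walks from vertex 3 to vertex 3 is entry (3,3) of C², where C is the adjacency matrix.
C² = [[2, 1, 1], [1, 2, 1], [1, 1, 2]]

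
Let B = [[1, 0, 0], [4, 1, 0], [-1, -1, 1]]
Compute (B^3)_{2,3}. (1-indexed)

0

B = I + N where N = [[0, 0, 0], [4, 0, 0], [-1, -1, 0]] is strictly lower-triangular, so N^3 = 0.
(I + N)^3 = I + 3·N + 3·N^2 = [[1, 0, 0], [12, 1, 0], [-15, -3, 1]].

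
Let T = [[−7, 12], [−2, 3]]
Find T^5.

tr T = −4 and det T = 3, so the characteristic polynomial is λ² − (−4)λ + (3) with roots −1 and −3.
Eigenvectors give P = [[2, 3], [1, 1]] with P⁻¹ = [[−1, 3], [1, −2]], and T = P·diag(−1, −3)·P⁻¹.
Then T^5 = P·diag(−1, −243)·P⁻¹ = [[−2, −729], [−1, −243]] · [[−1, 3], [1, −2]] = [[−727, 1452], [−242, 483]].

[[−727, 1452], [−242, 483]]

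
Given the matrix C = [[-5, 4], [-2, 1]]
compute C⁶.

tr C = -4 and det C = 3, so the characteristic polynomial is λ² − (-4)λ + (3) with roots -1 and -3.
Eigenvectors give P = [[-1, 2], [-1, 1]] with P⁻¹ = [[1, -2], [1, -1]], and C = P·diag(-1, -3)·P⁻¹.
Then C⁶ = P·diag(1, 729)·P⁻¹ = [[-1, 1458], [-1, 729]] · [[1, -2], [1, -1]] = [[1457, -1456], [728, -727]].

[[1457, -1456], [728, -727]]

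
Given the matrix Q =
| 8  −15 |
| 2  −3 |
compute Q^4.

tr Q = 5 and det Q = 6, so the characteristic polynomial is λ² − (5)λ + (6) with roots 3 and 2.
Eigenvectors give P = [[3, 5], [1, 2]] with P⁻¹ = [[2, −5], [−1, 3]], and Q = P·diag(3, 2)·P⁻¹.
Then Q^4 = P·diag(81, 16)·P⁻¹ = [[243, 80], [81, 32]] · [[2, −5], [−1, 3]] = [[406, −975], [130, −309]].

[[406, −975], [130, −309]]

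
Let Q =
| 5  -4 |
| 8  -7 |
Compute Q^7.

tr Q = -2 and det Q = -3, so the characteristic polynomial is λ² − (-2)λ + (-3) with roots -3 and 1.
Eigenvectors give P = [[1, 1], [2, 1]] with P⁻¹ = [[-1, 1], [2, -1]], and Q = P·diag(-3, 1)·P⁻¹.
Then Q^7 = P·diag(-2187, 1)·P⁻¹ = [[-2187, 1], [-4374, 1]] · [[-1, 1], [2, -1]] = [[2189, -2188], [4376, -4375]].

[[2189, -2188], [4376, -4375]]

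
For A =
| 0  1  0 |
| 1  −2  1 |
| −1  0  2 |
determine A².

[[1, −2, 1], [−3, 5, 0], [−2, −1, 4]]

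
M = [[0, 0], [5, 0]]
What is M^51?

[[0, 0], [0, 0]]

M is strictly triangular, hence nilpotent: M^2 = 0, so M^51 = 0.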